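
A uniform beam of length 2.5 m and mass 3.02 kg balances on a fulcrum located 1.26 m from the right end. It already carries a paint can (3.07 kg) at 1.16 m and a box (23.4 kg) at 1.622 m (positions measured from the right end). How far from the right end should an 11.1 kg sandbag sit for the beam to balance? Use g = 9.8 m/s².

Choose the fulcrum (at 1.26 m from the right end) as the axis so the support reaction has zero arm there.
Beam weight: 3.02 × 9.8 = 29.6 N down at 1.25 m → arm 0.01 m, τ = 29.6 × 0.01 = 0.296 N·m clockwise.
Paint can: 3.07 × 9.8 = 30.09 N down at 1.16 m → arm 0.1 m, τ = 30.09 × 0.1 = 3.009 N·m clockwise.
Box: 23.4 × 9.8 = 229.3 N down at 1.622 m → arm 0.362 m, τ = 229.3 × 0.362 = 83.01 N·m counterclockwise.
Net moment of existing loads = 79.71 N·m counterclockwise.
The sandbag weighs 11.1 × 9.8 = 108.8 N and must supply an equal clockwise moment, so its lever arm about the fulcrum is 79.71 / 108.8 = 0.733 m.
That puts it at 1.26 − 0.733 = 0.527 m from the right end.

x ≈ 0.527 m from the right end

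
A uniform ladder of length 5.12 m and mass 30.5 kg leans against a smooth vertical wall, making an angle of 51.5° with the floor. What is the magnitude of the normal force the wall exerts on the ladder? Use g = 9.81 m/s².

Sum moments about the foot of the ladder (the floor normal and friction both act there and drop out).
Ladder weight 30.5×9.81 = 299.2 N acts at 2.56 m along the ladder; its horizontal arm is 2.56·cos51.5° = 1.594 m → τ = 476.9 N·m clockwise.
Wall normal N acts horizontally at the top; its moment arm is the height L sinθ = 5.12·sin51.5° = 4.007 m, counterclockwise.
Setting net torque to zero: N × 4.007 = 476.9 → N = 119 N.

N_wall ≈ 119 N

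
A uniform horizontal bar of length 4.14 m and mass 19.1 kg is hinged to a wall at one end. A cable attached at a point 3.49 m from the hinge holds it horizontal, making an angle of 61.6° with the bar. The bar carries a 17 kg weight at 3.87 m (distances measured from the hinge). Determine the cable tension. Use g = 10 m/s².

T ≈ 343 N

About the hinge:
Beam weight: 19.1 × 10 = 191 N down at 2.07 m → arm 2.07 m, τ = 191 × 2.07 = 395.4 N·m clockwise.
Weight: 17 × 10 = 170 N down at 3.87 m → arm 3.87 m, τ = 170 × 3.87 = 657.9 N·m clockwise.
Total clockwise load moment = 1053 N·m.
The cable tension T acts at 3.49 m; only its component perpendicular to the bar, T sinθ, produces torque. sin 61.6° = 0.8796.
For rotational equilibrium, T × 3.49 × 0.8796 = 1053, so T = 1053 / 3.07 = 343 N.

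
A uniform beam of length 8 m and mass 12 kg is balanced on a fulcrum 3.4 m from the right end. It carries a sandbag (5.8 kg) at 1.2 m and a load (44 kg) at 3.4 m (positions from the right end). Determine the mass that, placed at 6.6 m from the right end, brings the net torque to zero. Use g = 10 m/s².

Taking torques about the fulcrum (at 3.4 m from the right end):
Beam weight: 12 × 10 = 120 N down at 4 m → arm 0.6 m, τ = 120 × 0.6 = 72 N·m counterclockwise.
Sandbag: 5.8 × 10 = 58 N down at 1.2 m → arm 2.2 m, τ = 58 × 2.2 = 127.6 N·m clockwise.
Load: acts at the fulcrum, moment arm 0 → no torque.
Net moment of known loads = 55.6 N·m clockwise.
An unknown mass m at 6.6 m has arm 3.2 m; its moment is m·g·3.2 counterclockwise.
Στ = 0 ⇒ m × 10 × 3.2 = 55.6 ⇒ m = 55.6 / (10 × 3.2) = 1.74 kg.

m ≈ 1.74 kg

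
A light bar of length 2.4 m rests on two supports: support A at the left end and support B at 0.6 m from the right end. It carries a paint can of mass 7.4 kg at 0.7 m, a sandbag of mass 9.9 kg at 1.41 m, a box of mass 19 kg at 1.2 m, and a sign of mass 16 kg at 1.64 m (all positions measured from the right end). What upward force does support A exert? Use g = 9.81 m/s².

Take moments about support B.
Paint can: 7.4 × 9.81 = 72.59 N down at 0.7 m → arm 0.1 m, τ = 72.59 × 0.1 = 7.259 N·m counterclockwise.
Sandbag: 9.9 × 9.81 = 97.12 N down at 1.41 m → arm 0.81 m, τ = 97.12 × 0.81 = 78.67 N·m counterclockwise.
Box: 19 × 9.81 = 186.4 N down at 1.2 m → arm 0.6 m, τ = 186.4 × 0.6 = 111.8 N·m counterclockwise.
Sign: 16 × 9.81 = 157 N down at 1.64 m → arm 1.04 m, τ = 157 × 1.04 = 163.3 N·m counterclockwise.
Net load moment about support B = 361 N·m counterclockwise.
Reaction R at support A is upward at 2.4 m, arm 1.8 m → moment R × 1.8 clockwise.
For rotational equilibrium, R × 1.8 = 361, so R = 201 N.

R_A ≈ 201 N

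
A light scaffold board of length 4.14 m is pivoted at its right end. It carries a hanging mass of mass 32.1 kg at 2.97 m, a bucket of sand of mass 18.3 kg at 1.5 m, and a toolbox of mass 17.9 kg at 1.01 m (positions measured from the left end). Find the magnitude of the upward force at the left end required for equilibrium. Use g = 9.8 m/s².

About the right end:
Hanging mass: 32.1 × 9.8 = 314.6 N down at 2.97 m → arm 1.17 m, τ = 314.6 × 1.17 = 368.1 N·m counterclockwise.
Bucket of sand: 18.3 × 9.8 = 179.3 N down at 1.5 m → arm 2.64 m, τ = 179.3 × 2.64 = 473.4 N·m counterclockwise.
Toolbox: 17.9 × 9.8 = 175.4 N down at 1.01 m → arm 3.13 m, τ = 175.4 × 3.13 = 549 N·m counterclockwise.
Net moment of the loads = 1390 N·m counterclockwise.
The upward force F acts at the left end, arm 4.14 m, giving F × 4.14 clockwise.
Στ = 0 ⇒ F × 4.14 = 1390 ⇒ F = 1390 / 4.14 = 336 N.

F ≈ 336 N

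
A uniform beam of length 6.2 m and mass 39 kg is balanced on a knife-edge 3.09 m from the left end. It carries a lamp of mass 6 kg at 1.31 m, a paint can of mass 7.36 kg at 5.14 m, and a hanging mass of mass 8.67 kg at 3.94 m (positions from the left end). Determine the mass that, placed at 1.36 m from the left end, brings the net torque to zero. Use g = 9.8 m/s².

m ≈ 7.03 kg

Choose the knife-edge (at 3.09 m from the left end) as the axis so the support reaction has zero arm there.
Beam weight: 39 × 9.8 = 382.2 N down at 3.1 m → arm 0.01 m, τ = 382.2 × 0.01 = 3.822 N·m clockwise.
Lamp: 6 × 9.8 = 58.8 N down at 1.31 m → arm 1.78 m, τ = 58.8 × 1.78 = 104.7 N·m counterclockwise.
Paint can: 7.36 × 9.8 = 72.13 N down at 5.14 m → arm 2.05 m, τ = 72.13 × 2.05 = 147.9 N·m clockwise.
Hanging mass: 8.67 × 9.8 = 84.97 N down at 3.94 m → arm 0.85 m, τ = 84.97 × 0.85 = 72.22 N·m clockwise.
Net moment of known loads = 119.2 N·m clockwise.
An unknown mass m at 1.36 m has arm 1.73 m; its moment is m·g·1.73 counterclockwise.
Setting net torque to zero: m × 9.8 × 1.73 = 119.2 → m = 119.2 / (9.8 × 1.73) = 7.03 kg.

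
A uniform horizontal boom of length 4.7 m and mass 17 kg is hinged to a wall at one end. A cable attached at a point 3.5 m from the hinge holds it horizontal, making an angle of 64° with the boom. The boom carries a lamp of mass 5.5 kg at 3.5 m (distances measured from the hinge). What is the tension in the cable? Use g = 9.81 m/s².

T ≈ 185 N

Choose the hinge as the axis so the unknown hinge reaction has zero arm there.
Beam weight: 17 × 9.81 = 166.8 N down at 2.35 m → arm 2.35 m, τ = 166.8 × 2.35 = 392 N·m clockwise.
Lamp: 5.5 × 9.81 = 53.96 N down at 3.5 m → arm 3.5 m, τ = 53.96 × 3.5 = 188.9 N·m clockwise.
Total clockwise load moment = 580.9 N·m.
The cable tension T acts at 3.5 m; only its component perpendicular to the boom, T sinθ, produces torque. sin 64° = 0.8988.
Στ = 0 ⇒ T × 3.5 × 0.8988 = 580.9 ⇒ T = 580.9 / 3.146 = 185 N.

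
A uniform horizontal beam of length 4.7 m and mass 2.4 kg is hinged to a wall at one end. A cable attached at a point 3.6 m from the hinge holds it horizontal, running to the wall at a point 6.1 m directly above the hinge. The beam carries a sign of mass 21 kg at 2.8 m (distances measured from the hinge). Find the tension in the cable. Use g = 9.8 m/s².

About the hinge:
Beam weight: 2.4 × 9.8 = 23.52 N down at 2.35 m → arm 2.35 m, τ = 23.52 × 2.35 = 55.27 N·m clockwise.
Sign: 21 × 9.8 = 205.8 N down at 2.8 m → arm 2.8 m, τ = 205.8 × 2.8 = 576.2 N·m clockwise.
Total clockwise load moment = 631.5 N·m.
The cable tension T acts at 3.6 m; only its component perpendicular to the beam, T sinθ, produces torque. sinθ = h/√(h²+d²) = 6.1/√(6.1²+3.6²) = 0.8612.
For rotational equilibrium, T × 3.6 × 0.8612 = 631.5, so T = 631.5 / 3.1 = 204 N.

T ≈ 204 N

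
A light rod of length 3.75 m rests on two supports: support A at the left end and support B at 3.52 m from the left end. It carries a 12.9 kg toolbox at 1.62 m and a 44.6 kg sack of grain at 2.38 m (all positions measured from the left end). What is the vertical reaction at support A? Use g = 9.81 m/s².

About support B:
Toolbox: 12.9 × 9.81 = 126.5 N down at 1.62 m → arm 1.9 m, τ = 126.5 × 1.9 = 240.3 N·m counterclockwise.
Sack of grain: 44.6 × 9.81 = 437.5 N down at 2.38 m → arm 1.14 m, τ = 437.5 × 1.14 = 498.7 N·m counterclockwise.
Net load moment about support B = 739 N·m counterclockwise.
Reaction R at support A is upward at 0 m, arm 3.52 m → moment R × 3.52 clockwise.
Στ = 0 ⇒ R × 3.52 = 739 ⇒ R = 210 N.

R_A ≈ 210 N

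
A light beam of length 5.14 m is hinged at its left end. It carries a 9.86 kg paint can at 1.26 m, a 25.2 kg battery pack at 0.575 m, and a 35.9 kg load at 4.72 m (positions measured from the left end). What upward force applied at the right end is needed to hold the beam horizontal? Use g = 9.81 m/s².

Sum moments about the left end (the unknown pivot reaction has zero arm there).
Paint can: 9.86 × 9.81 = 96.73 N down at 1.26 m → arm 1.26 m, τ = 96.73 × 1.26 = 121.9 N·m clockwise.
Battery pack: 25.2 × 9.81 = 247.2 N down at 0.575 m → arm 0.575 m, τ = 247.2 × 0.575 = 142.1 N·m clockwise.
Load: 35.9 × 9.81 = 352.2 N down at 4.72 m → arm 4.72 m, τ = 352.2 × 4.72 = 1662 N·m clockwise.
Net moment of the loads = 1926 N·m clockwise.
The upward force F acts at the right end, arm 5.14 m, giving F × 5.14 counterclockwise.
Στ = 0 ⇒ F × 5.14 = 1926 ⇒ F = 1926 / 5.14 = 375 N.

F ≈ 375 N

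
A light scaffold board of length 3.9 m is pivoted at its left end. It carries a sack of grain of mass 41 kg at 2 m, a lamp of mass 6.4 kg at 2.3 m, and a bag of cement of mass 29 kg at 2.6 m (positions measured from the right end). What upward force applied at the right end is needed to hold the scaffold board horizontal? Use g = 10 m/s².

Take moments about the left end.
Sack of grain: 41 × 10 = 410 N down at 2 m → arm 1.9 m, τ = 410 × 1.9 = 779 N·m clockwise.
Lamp: 6.4 × 10 = 64 N down at 2.3 m → arm 1.6 m, τ = 64 × 1.6 = 102.4 N·m clockwise.
Bag of cement: 29 × 10 = 290 N down at 2.6 m → arm 1.3 m, τ = 290 × 1.3 = 377 N·m clockwise.
Net moment of the loads = 1258 N·m clockwise.
The upward force F acts at the right end, arm 3.9 m, giving F × 3.9 counterclockwise.
Balancing moments: F × 3.9 = 1258, giving F = 1258 / 3.9 = 323 N.

F ≈ 323 N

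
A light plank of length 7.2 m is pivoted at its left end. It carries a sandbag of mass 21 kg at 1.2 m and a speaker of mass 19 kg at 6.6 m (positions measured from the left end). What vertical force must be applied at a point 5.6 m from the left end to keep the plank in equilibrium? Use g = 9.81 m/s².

F ≈ 264 N

Taking torques about the left end:
Sandbag: 21 × 9.81 = 206 N down at 1.2 m → arm 1.2 m, τ = 206 × 1.2 = 247.2 N·m clockwise.
Speaker: 19 × 9.81 = 186.4 N down at 6.6 m → arm 6.6 m, τ = 186.4 × 6.6 = 1230 N·m clockwise.
Net moment of the loads = 1477 N·m clockwise.
The upward force F acts at a point 5.6 m from the left end, arm 5.6 m, giving F × 5.6 counterclockwise.
Στ = 0 ⇒ F × 5.6 = 1477 ⇒ F = 1477 / 5.6 = 264 N.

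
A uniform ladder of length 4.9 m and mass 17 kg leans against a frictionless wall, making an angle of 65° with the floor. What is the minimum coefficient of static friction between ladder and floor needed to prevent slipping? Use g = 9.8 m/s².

μ_min ≈ 0.233

About the foot of the ladder:
Ladder weight 17×9.8 = 166.6 N acts at 2.45 m along the ladder; its horizontal arm is 2.45·cos65° = 1.035 m → τ = 172.4 N·m clockwise.
Wall normal N acts horizontally at the top; its moment arm is the height L sinθ = 4.9·sin65° = 4.441 m, counterclockwise.
Setting net torque to zero: N × 4.441 = 172.4 → N = 38.82 N.
ΣFx = 0 ⇒ f = N_wall = 38.82 N. ΣFy = 0 ⇒ N_floor = 166.6 N.
μ_min = f / N_floor = 38.82 / 166.6 = 0.233.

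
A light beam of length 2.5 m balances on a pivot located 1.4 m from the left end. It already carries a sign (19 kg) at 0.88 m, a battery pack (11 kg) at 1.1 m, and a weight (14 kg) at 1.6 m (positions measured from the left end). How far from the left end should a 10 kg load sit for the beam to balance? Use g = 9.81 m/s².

x ≈ 2.44 m from the left end

Choose the pivot (at 1.4 m from the left end) as the axis so the support reaction has zero arm there.
Sign: 19 × 9.81 = 186.4 N down at 0.88 m → arm 0.52 m, τ = 186.4 × 0.52 = 96.93 N·m counterclockwise.
Battery pack: 11 × 9.81 = 107.9 N down at 1.1 m → arm 0.3 m, τ = 107.9 × 0.3 = 32.37 N·m counterclockwise.
Weight: 14 × 9.81 = 137.3 N down at 1.6 m → arm 0.2 m, τ = 137.3 × 0.2 = 27.46 N·m clockwise.
Net moment of existing loads = 101.8 N·m counterclockwise.
The load weighs 10 × 9.81 = 98.1 N and must supply an equal clockwise moment, so its lever arm about the pivot is 101.8 / 98.1 = 1.04 m.
That puts it at 1.4 + 1.04 = 2.44 m from the left end.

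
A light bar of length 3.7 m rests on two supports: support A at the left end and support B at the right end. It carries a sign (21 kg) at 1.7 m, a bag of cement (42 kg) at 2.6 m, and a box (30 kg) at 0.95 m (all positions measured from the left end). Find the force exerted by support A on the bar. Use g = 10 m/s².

R_A ≈ 461 N

Taking torques about support B:
Sign: 21 × 10 = 210 N down at 1.7 m → arm 2 m, τ = 210 × 2 = 420 N·m counterclockwise.
Bag of cement: 42 × 10 = 420 N down at 2.6 m → arm 1.1 m, τ = 420 × 1.1 = 462 N·m counterclockwise.
Box: 30 × 10 = 300 N down at 0.95 m → arm 2.75 m, τ = 300 × 2.75 = 825 N·m counterclockwise.
Net load moment about support B = 1707 N·m counterclockwise.
Reaction R at support A is upward at 0 m, arm 3.7 m → moment R × 3.7 clockwise.
Στ = 0 ⇒ R × 3.7 = 1707 ⇒ R = 461 N.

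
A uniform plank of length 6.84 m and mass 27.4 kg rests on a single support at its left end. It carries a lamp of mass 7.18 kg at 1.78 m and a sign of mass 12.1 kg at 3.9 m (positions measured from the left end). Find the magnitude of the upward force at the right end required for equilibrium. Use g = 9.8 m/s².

Taking torques about the left end:
Beam weight: 27.4 × 9.8 = 268.5 N down at 3.42 m → arm 3.42 m, τ = 268.5 × 3.42 = 918.3 N·m clockwise.
Lamp: 7.18 × 9.8 = 70.36 N down at 1.78 m → arm 1.78 m, τ = 70.36 × 1.78 = 125.2 N·m clockwise.
Sign: 12.1 × 9.8 = 118.6 N down at 3.9 m → arm 3.9 m, τ = 118.6 × 3.9 = 462.5 N·m clockwise.
Net moment of the loads = 1506 N·m clockwise.
The upward force F acts at the right end, arm 6.84 m, giving F × 6.84 counterclockwise.
For rotational equilibrium, F × 6.84 = 1506, so F = 1506 / 6.84 = 220 N.

F ≈ 220 N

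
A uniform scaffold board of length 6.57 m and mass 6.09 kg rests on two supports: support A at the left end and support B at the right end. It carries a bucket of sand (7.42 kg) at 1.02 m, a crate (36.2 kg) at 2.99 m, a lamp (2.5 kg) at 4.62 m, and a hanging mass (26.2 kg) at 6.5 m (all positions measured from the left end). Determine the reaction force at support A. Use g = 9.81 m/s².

Take moments about support B.
Beam weight: 6.09 × 9.81 = 59.74 N down at 3.285 m → arm 3.285 m, τ = 59.74 × 3.285 = 196.2 N·m counterclockwise.
Bucket of sand: 7.42 × 9.81 = 72.79 N down at 1.02 m → arm 5.55 m, τ = 72.79 × 5.55 = 404 N·m counterclockwise.
Crate: 36.2 × 9.81 = 355.1 N down at 2.99 m → arm 3.58 m, τ = 355.1 × 3.58 = 1271 N·m counterclockwise.
Lamp: 2.5 × 9.81 = 24.53 N down at 4.62 m → arm 1.95 m, τ = 24.53 × 1.95 = 47.83 N·m counterclockwise.
Hanging mass: 26.2 × 9.81 = 257 N down at 6.5 m → arm 0.07 m, τ = 257 × 0.07 = 17.99 N·m counterclockwise.
Net load moment about support B = 1937 N·m counterclockwise.
Reaction R at support A is upward at 0 m, arm 6.57 m → moment R × 6.57 clockwise.
Balancing moments: R × 6.57 = 1937, giving R = 295 N.

R_A ≈ 295 N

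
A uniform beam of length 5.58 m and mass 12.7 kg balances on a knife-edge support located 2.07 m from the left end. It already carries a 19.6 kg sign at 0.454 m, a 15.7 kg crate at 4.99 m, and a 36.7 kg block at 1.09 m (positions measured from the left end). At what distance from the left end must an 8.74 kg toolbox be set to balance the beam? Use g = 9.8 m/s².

x ≈ 3.52 m from the left end

Sum moments about the knife-edge support (at 2.07 m from the left end) (the support reaction has zero arm there).
Beam weight: 12.7 × 9.8 = 124.5 N down at 2.79 m → arm 0.72 m, τ = 124.5 × 0.72 = 89.64 N·m clockwise.
Sign: 19.6 × 9.8 = 192.1 N down at 0.454 m → arm 1.616 m, τ = 192.1 × 1.616 = 310.4 N·m counterclockwise.
Crate: 15.7 × 9.8 = 153.9 N down at 4.99 m → arm 2.92 m, τ = 153.9 × 2.92 = 449.4 N·m clockwise.
Block: 36.7 × 9.8 = 359.7 N down at 1.09 m → arm 0.98 m, τ = 359.7 × 0.98 = 352.5 N·m counterclockwise.
Net moment of existing loads = 123.9 N·m counterclockwise.
The toolbox weighs 8.74 × 9.8 = 85.65 N and must supply an equal clockwise moment, so its lever arm about the knife-edge support is 123.9 / 85.65 = 1.45 m.
That puts it at 2.07 + 1.45 = 3.52 m from the left end.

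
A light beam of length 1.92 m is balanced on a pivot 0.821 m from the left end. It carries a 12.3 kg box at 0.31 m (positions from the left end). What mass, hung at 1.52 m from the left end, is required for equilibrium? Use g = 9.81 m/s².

About the pivot (at 0.821 m from the left end):
Box: 12.3 × 9.81 = 120.7 N down at 0.31 m → arm 0.511 m, τ = 120.7 × 0.511 = 61.68 N·m counterclockwise.
Net moment of known loads = 61.68 N·m counterclockwise.
An unknown mass m at 1.52 m has arm 0.699 m; its moment is m·g·0.699 clockwise.
Στ = 0 ⇒ m × 9.81 × 0.699 = 61.68 ⇒ m = 61.68 / (9.81 × 0.699) = 8.99 kg.

m ≈ 8.99 kg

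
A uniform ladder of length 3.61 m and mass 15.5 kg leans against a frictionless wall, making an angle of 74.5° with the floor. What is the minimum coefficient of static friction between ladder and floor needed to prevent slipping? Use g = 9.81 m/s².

μ_min ≈ 0.139

Sum moments about the foot of the ladder (the floor normal and friction both act there and drop out).
Ladder weight 15.5×9.81 = 152.1 N acts at 1.805 m along the ladder; its horizontal arm is 1.805·cos74.5° = 0.4824 m → τ = 73.37 N·m clockwise.
Wall normal N acts horizontally at the top; its moment arm is the height L sinθ = 3.61·sin74.5° = 3.479 m, counterclockwise.
Setting net torque to zero: N × 3.479 = 73.37 → N = 21.09 N.
ΣFx = 0 ⇒ f = N_wall = 21.09 N. ΣFy = 0 ⇒ N_floor = 152.1 N.
μ_min = f / N_floor = 21.09 / 152.1 = 0.139.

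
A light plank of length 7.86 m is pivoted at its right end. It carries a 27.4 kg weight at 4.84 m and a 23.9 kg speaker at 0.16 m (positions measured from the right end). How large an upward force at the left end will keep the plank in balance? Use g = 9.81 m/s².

Take moments about the right end.
Weight: 27.4 × 9.81 = 268.8 N down at 4.84 m → arm 4.84 m, τ = 268.8 × 4.84 = 1301 N·m counterclockwise.
Speaker: 23.9 × 9.81 = 234.5 N down at 0.16 m → arm 0.16 m, τ = 234.5 × 0.16 = 37.52 N·m counterclockwise.
Net moment of the loads = 1339 N·m counterclockwise.
The upward force F acts at the left end, arm 7.86 m, giving F × 7.86 clockwise.
Balancing moments: F × 7.86 = 1339, giving F = 1339 / 7.86 = 170 N.

F ≈ 170 N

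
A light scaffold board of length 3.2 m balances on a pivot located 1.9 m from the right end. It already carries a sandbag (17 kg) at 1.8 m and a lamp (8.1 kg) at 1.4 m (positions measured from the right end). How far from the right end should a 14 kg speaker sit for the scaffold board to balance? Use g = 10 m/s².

x ≈ 2.31 m from the right end

Take moments about the pivot (at 1.9 m from the right end).
Sandbag: 17 × 10 = 170 N down at 1.8 m → arm 0.1 m, τ = 170 × 0.1 = 17 N·m clockwise.
Lamp: 8.1 × 10 = 81 N down at 1.4 m → arm 0.5 m, τ = 81 × 0.5 = 40.5 N·m clockwise.
Net moment of existing loads = 57.5 N·m clockwise.
The speaker weighs 14 × 10 = 140 N and must supply an equal counterclockwise moment, so its lever arm about the pivot is 57.5 / 140 = 0.411 m.
That puts it at 1.9 + 0.411 = 2.31 m from the right end.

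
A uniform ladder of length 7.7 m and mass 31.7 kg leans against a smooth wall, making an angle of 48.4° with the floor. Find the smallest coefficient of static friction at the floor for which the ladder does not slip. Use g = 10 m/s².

Taking torques about the foot of the ladder:
Ladder weight 31.7×10 = 317 N acts at 3.85 m along the ladder; its horizontal arm is 3.85·cos48.4° = 2.556 m → τ = 810.3 N·m clockwise.
Wall normal N acts horizontally at the top; its moment arm is the height L sinθ = 7.7·sin48.4° = 5.758 m, counterclockwise.
Στ = 0 ⇒ N × 5.758 = 810.3 ⇒ N = 140.7 N.
ΣFx = 0 ⇒ f = N_wall = 140.7 N. ΣFy = 0 ⇒ N_floor = 317 N.
μ_min = f / N_floor = 140.7 / 317 = 0.444.

μ_min ≈ 0.444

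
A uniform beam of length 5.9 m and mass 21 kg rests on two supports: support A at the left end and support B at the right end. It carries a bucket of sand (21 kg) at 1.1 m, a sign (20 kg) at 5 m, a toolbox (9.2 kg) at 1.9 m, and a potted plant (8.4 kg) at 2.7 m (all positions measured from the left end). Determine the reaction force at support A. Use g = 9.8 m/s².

R_A ≈ 406 N

Taking torques about support B:
Beam weight: 21 × 9.8 = 205.8 N down at 2.95 m → arm 2.95 m, τ = 205.8 × 2.95 = 607.1 N·m counterclockwise.
Bucket of sand: 21 × 9.8 = 205.8 N down at 1.1 m → arm 4.8 m, τ = 205.8 × 4.8 = 987.8 N·m counterclockwise.
Sign: 20 × 9.8 = 196 N down at 5 m → arm 0.9 m, τ = 196 × 0.9 = 176.4 N·m counterclockwise.
Toolbox: 9.2 × 9.8 = 90.16 N down at 1.9 m → arm 4 m, τ = 90.16 × 4 = 360.6 N·m counterclockwise.
Potted plant: 8.4 × 9.8 = 82.32 N down at 2.7 m → arm 3.2 m, τ = 82.32 × 3.2 = 263.4 N·m counterclockwise.
Net load moment about support B = 2395 N·m counterclockwise.
Reaction R at support A is upward at 0 m, arm 5.9 m → moment R × 5.9 clockwise.
Balancing moments: R × 5.9 = 2395, giving R = 406 N.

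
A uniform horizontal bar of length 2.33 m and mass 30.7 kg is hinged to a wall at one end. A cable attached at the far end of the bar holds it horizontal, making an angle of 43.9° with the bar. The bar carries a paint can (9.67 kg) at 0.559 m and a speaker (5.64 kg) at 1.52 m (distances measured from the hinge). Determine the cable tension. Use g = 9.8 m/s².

Taking torques about the hinge:
Beam weight: 30.7 × 9.8 = 300.9 N down at 1.165 m → arm 1.165 m, τ = 300.9 × 1.165 = 350.5 N·m clockwise.
Paint can: 9.67 × 9.8 = 94.77 N down at 0.559 m → arm 0.559 m, τ = 94.77 × 0.559 = 52.98 N·m clockwise.
Speaker: 5.64 × 9.8 = 55.27 N down at 1.52 m → arm 1.52 m, τ = 55.27 × 1.52 = 84.01 N·m clockwise.
Total clockwise load moment = 487.5 N·m.
The cable tension T acts at 2.33 m; only its component perpendicular to the bar, T sinθ, produces torque. sin 43.9° = 0.6934.
Στ = 0 ⇒ T × 2.33 × 0.6934 = 487.5 ⇒ T = 487.5 / 1.616 = 302 N.

T ≈ 302 N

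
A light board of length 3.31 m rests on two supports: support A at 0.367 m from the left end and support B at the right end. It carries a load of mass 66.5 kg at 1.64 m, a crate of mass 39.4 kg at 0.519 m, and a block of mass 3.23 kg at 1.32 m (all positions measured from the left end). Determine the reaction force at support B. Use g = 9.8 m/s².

Take moments about support A.
Load: 66.5 × 9.8 = 651.7 N down at 1.64 m → arm 1.273 m, τ = 651.7 × 1.273 = 829.6 N·m clockwise.
Crate: 39.4 × 9.8 = 386.1 N down at 0.519 m → arm 0.152 m, τ = 386.1 × 0.152 = 58.69 N·m clockwise.
Block: 3.23 × 9.8 = 31.65 N down at 1.32 m → arm 0.953 m, τ = 31.65 × 0.953 = 30.16 N·m clockwise.
Net load moment about support A = 918.4 N·m clockwise.
Reaction R at support B is upward at 3.31 m, arm 2.943 m → moment R × 2.943 counterclockwise.
Setting net torque to zero: R × 2.943 = 918.4 → R = 312 N.

R_B ≈ 312 N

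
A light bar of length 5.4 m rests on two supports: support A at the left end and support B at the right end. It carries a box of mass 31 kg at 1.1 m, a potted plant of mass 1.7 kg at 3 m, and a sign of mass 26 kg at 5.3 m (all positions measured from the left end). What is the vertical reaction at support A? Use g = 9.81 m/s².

R_A ≈ 254 N

Sum moments about support B (its reaction then has zero moment arm).
Box: 31 × 9.81 = 304.1 N down at 1.1 m → arm 4.3 m, τ = 304.1 × 4.3 = 1308 N·m counterclockwise.
Potted plant: 1.7 × 9.81 = 16.68 N down at 3 m → arm 2.4 m, τ = 16.68 × 2.4 = 40.03 N·m counterclockwise.
Sign: 26 × 9.81 = 255.1 N down at 5.3 m → arm 0.1 m, τ = 255.1 × 0.1 = 25.51 N·m counterclockwise.
Net load moment about support B = 1374 N·m counterclockwise.
Reaction R at support A is upward at 0 m, arm 5.4 m → moment R × 5.4 clockwise.
Balancing moments: R × 5.4 = 1374, giving R = 254 N.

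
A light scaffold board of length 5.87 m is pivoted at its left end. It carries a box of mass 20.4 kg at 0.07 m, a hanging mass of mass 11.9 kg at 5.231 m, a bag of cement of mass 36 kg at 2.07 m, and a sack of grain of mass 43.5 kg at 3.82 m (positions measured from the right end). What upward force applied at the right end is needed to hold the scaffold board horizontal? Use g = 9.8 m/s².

Take moments about the left end.
Box: 20.4 × 9.8 = 199.9 N down at 0.07 m → arm 5.8 m, τ = 199.9 × 5.8 = 1159 N·m clockwise.
Hanging mass: 11.9 × 9.8 = 116.6 N down at 5.231 m → arm 0.639 m, τ = 116.6 × 0.639 = 74.51 N·m clockwise.
Bag of cement: 36 × 9.8 = 352.8 N down at 2.07 m → arm 3.8 m, τ = 352.8 × 3.8 = 1341 N·m clockwise.
Sack of grain: 43.5 × 9.8 = 426.3 N down at 3.82 m → arm 2.05 m, τ = 426.3 × 2.05 = 873.9 N·m clockwise.
Net moment of the loads = 3448 N·m clockwise.
The upward force F acts at the right end, arm 5.87 m, giving F × 5.87 counterclockwise.
For rotational equilibrium, F × 5.87 = 3448, so F = 3448 / 5.87 = 587 N.

F ≈ 587 N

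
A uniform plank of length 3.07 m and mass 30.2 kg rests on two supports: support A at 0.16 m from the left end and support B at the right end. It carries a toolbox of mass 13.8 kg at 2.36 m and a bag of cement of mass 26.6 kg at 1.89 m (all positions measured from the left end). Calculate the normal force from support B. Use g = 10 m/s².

R_B ≈ 405 N

Sum moments about support A (its reaction then has zero moment arm).
Beam weight: 30.2 × 10 = 302 N down at 1.535 m → arm 1.375 m, τ = 302 × 1.375 = 415.2 N·m clockwise.
Toolbox: 13.8 × 10 = 138 N down at 2.36 m → arm 2.2 m, τ = 138 × 2.2 = 303.6 N·m clockwise.
Bag of cement: 26.6 × 10 = 266 N down at 1.89 m → arm 1.73 m, τ = 266 × 1.73 = 460.2 N·m clockwise.
Net load moment about support A = 1179 N·m clockwise.
Reaction R at support B is upward at 3.07 m, arm 2.91 m → moment R × 2.91 counterclockwise.
For rotational equilibrium, R × 2.91 = 1179, so R = 405 N.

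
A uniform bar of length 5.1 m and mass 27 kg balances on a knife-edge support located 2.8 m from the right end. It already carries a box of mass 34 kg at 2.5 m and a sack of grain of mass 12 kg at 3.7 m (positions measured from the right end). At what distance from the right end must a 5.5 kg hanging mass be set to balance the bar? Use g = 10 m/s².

About the knife-edge support (at 2.8 m from the right end):
Beam weight: 27 × 10 = 270 N down at 2.55 m → arm 0.25 m, τ = 270 × 0.25 = 67.5 N·m clockwise.
Box: 34 × 10 = 340 N down at 2.5 m → arm 0.3 m, τ = 340 × 0.3 = 102 N·m clockwise.
Sack of grain: 12 × 10 = 120 N down at 3.7 m → arm 0.9 m, τ = 120 × 0.9 = 108 N·m counterclockwise.
Net moment of existing loads = 61.5 N·m clockwise.
The hanging mass weighs 5.5 × 10 = 55 N and must supply an equal counterclockwise moment, so its lever arm about the knife-edge support is 61.5 / 55 = 1.12 m.
That puts it at 2.8 + 1.12 = 3.92 m from the right end.

x ≈ 3.92 m from the right end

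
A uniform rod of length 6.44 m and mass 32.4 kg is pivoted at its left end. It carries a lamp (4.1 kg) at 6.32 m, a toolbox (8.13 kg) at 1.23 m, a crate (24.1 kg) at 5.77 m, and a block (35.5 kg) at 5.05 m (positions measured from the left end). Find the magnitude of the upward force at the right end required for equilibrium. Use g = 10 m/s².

Take moments about the left end.
Beam weight: 32.4 × 10 = 324 N down at 3.22 m → arm 3.22 m, τ = 324 × 3.22 = 1043 N·m clockwise.
Lamp: 4.1 × 10 = 41 N down at 6.32 m → arm 6.32 m, τ = 41 × 6.32 = 259.1 N·m clockwise.
Toolbox: 8.13 × 10 = 81.3 N down at 1.23 m → arm 1.23 m, τ = 81.3 × 1.23 = 100 N·m clockwise.
Crate: 24.1 × 10 = 241 N down at 5.77 m → arm 5.77 m, τ = 241 × 5.77 = 1391 N·m clockwise.
Block: 35.5 × 10 = 355 N down at 5.05 m → arm 5.05 m, τ = 355 × 5.05 = 1793 N·m clockwise.
Net moment of the loads = 4586 N·m clockwise.
The upward force F acts at the right end, arm 6.44 m, giving F × 6.44 counterclockwise.
Στ = 0 ⇒ F × 6.44 = 4586 ⇒ F = 4586 / 6.44 = 712 N.

F ≈ 712 N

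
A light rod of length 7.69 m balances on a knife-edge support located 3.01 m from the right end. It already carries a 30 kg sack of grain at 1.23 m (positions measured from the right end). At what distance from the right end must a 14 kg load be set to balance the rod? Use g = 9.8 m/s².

Choose the knife-edge support (at 3.01 m from the right end) as the axis so the support reaction has zero arm there.
Sack of grain: 30 × 9.8 = 294 N down at 1.23 m → arm 1.78 m, τ = 294 × 1.78 = 523.3 N·m clockwise.
Net moment of existing loads = 523.3 N·m clockwise.
The load weighs 14 × 9.8 = 137.2 N and must supply an equal counterclockwise moment, so its lever arm about the knife-edge support is 523.3 / 137.2 = 3.81 m.
That puts it at 3.01 + 3.81 = 6.82 m from the right end.

x ≈ 6.82 m from the right end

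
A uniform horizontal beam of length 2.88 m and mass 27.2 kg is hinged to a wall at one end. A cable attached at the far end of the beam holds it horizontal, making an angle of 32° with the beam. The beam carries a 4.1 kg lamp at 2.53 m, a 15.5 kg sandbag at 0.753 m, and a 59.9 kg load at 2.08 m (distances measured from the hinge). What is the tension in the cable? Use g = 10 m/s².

Sum moments about the hinge (the unknown hinge reaction has zero arm there).
Beam weight: 27.2 × 10 = 272 N down at 1.44 m → arm 1.44 m, τ = 272 × 1.44 = 391.7 N·m clockwise.
Lamp: 4.1 × 10 = 41 N down at 2.53 m → arm 2.53 m, τ = 41 × 2.53 = 103.7 N·m clockwise.
Sandbag: 15.5 × 10 = 155 N down at 0.753 m → arm 0.753 m, τ = 155 × 0.753 = 116.7 N·m clockwise.
Load: 59.9 × 10 = 599 N down at 2.08 m → arm 2.08 m, τ = 599 × 2.08 = 1246 N·m clockwise.
Total clockwise load moment = 1858 N·m.
The cable tension T acts at 2.88 m; only its component perpendicular to the beam, T sinθ, produces torque. sin 32° = 0.5299.
For rotational equilibrium, T × 2.88 × 0.5299 = 1858, so T = 1858 / 1.526 = 1220 N.

T ≈ 1220 N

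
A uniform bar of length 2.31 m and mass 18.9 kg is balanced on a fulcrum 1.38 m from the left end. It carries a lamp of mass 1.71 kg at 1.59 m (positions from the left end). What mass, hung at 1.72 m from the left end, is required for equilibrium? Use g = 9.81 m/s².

m ≈ 11.5 kg

Sum moments about the fulcrum (at 1.38 m from the left end) (the support reaction has zero arm there).
Beam weight: 18.9 × 9.81 = 185.4 N down at 1.155 m → arm 0.225 m, τ = 185.4 × 0.225 = 41.72 N·m counterclockwise.
Lamp: 1.71 × 9.81 = 16.78 N down at 1.59 m → arm 0.21 m, τ = 16.78 × 0.21 = 3.524 N·m clockwise.
Net moment of known loads = 38.2 N·m counterclockwise.
An unknown mass m at 1.72 m has arm 0.34 m; its moment is m·g·0.34 clockwise.
Setting net torque to zero: m × 9.81 × 0.34 = 38.2 → m = 38.2 / (9.81 × 0.34) = 11.5 kg.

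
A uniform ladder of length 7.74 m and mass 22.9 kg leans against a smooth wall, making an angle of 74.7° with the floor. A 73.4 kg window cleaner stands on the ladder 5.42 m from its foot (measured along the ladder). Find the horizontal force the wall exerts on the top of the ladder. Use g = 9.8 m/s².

Choose the foot of the ladder as the axis so the floor normal and friction both act there and drop out.
Ladder weight 22.9×9.8 = 224.4 N acts at 3.87 m along the ladder; its horizontal arm is 3.87·cos74.7° = 1.021 m → τ = 229.1 N·m clockwise.
Window cleaner: 73.4×9.8 = 719.3 N at 5.42 m → arm 1.43 m → τ = 1029 N·m clockwise.
Wall normal N acts horizontally at the top; its moment arm is the height L sinθ = 7.74·sin74.7° = 7.466 m, counterclockwise.
For rotational equilibrium, N × 7.466 = 1258, so N = 168 N.

N_wall ≈ 168 N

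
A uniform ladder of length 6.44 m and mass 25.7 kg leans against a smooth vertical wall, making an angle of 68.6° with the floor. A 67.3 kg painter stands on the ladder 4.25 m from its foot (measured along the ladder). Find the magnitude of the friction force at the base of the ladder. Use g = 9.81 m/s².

Sum moments about the foot of the ladder (the floor normal and friction both act there and drop out).
Ladder weight 25.7×9.81 = 252.1 N acts at 3.22 m along the ladder; its horizontal arm is 3.22·cos68.6° = 1.175 m → τ = 296.2 N·m clockwise.
Painter: 67.3×9.81 = 660.2 N at 4.25 m → arm 1.551 m → τ = 1024 N·m clockwise.
Wall normal N acts horizontally at the top; its moment arm is the height L sinθ = 6.44·sin68.6° = 5.996 m, counterclockwise.
Στ = 0 ⇒ N × 5.996 = 1320 ⇒ N = 220 N.
ΣFx = 0: friction at the foot balances the wall's push, so f = N_wall = 220 N.

f ≈ 220 N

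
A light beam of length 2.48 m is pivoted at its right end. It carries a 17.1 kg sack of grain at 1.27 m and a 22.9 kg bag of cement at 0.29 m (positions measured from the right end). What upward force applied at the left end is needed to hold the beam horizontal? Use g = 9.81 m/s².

Choose the right end as the axis so the unknown pivot reaction has zero arm there.
Sack of grain: 17.1 × 9.81 = 167.8 N down at 1.27 m → arm 1.27 m, τ = 167.8 × 1.27 = 213.1 N·m counterclockwise.
Bag of cement: 22.9 × 9.81 = 224.6 N down at 0.29 m → arm 0.29 m, τ = 224.6 × 0.29 = 65.13 N·m counterclockwise.
Net moment of the loads = 278.2 N·m counterclockwise.
The upward force F acts at the left end, arm 2.48 m, giving F × 2.48 clockwise.
Setting net torque to zero: F × 2.48 = 278.2 → F = 278.2 / 2.48 = 112 N.

F ≈ 112 N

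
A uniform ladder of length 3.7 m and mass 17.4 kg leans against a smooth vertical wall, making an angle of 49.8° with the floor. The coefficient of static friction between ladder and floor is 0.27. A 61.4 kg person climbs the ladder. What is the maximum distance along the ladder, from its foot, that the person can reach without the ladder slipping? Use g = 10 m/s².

d ≈ 0.993 m

Choose the foot of the ladder as the axis so the floor normal and friction both act there and drop out.
Ladder weight 17.4×10 = 174 N acts at 1.85 m along the ladder; its horizontal arm is 1.85·cos49.8° = 1.194 m → τ = 207.8 N·m clockwise.
Person weight 61.4×10 = 614 N at distance d → arm d·cos49.8° → τ = 614·d·0.6455 clockwise.
Wall normal N at the top has arm L sinθ = 2.826 m counterclockwise, so Στ = 0 gives N·2.826 = 207.8 + 396.3·d.
ΣFy = 0 ⇒ N_floor = 788 N, so the maximum friction is μ_s·N_floor = 0.27×788 = 212.8 N. ΣFx = 0 ⇒ N_wall = f, so at the slipping point N = 212.8 N.
Substituting: 212.8×2.826 = 207.8 + 396.3·d ⇒ d = (601.4 − 207.8) / 396.3 = 0.993 m.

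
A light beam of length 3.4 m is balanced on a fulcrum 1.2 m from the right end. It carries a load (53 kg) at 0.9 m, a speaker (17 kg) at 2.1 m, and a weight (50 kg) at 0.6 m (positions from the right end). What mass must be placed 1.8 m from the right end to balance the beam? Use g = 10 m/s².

m ≈ 51 kg

Sum moments about the fulcrum (at 1.2 m from the right end) (the support reaction has zero arm there).
Load: 53 × 10 = 530 N down at 0.9 m → arm 0.3 m, τ = 530 × 0.3 = 159 N·m clockwise.
Speaker: 17 × 10 = 170 N down at 2.1 m → arm 0.9 m, τ = 170 × 0.9 = 153 N·m counterclockwise.
Weight: 50 × 10 = 500 N down at 0.6 m → arm 0.6 m, τ = 500 × 0.6 = 300 N·m clockwise.
Net moment of known loads = 306 N·m clockwise.
An unknown mass m at 1.8 m has arm 0.6 m; its moment is m·g·0.6 counterclockwise.
Setting net torque to zero: m × 10 × 0.6 = 306 → m = 306 / (10 × 0.6) = 51 kg.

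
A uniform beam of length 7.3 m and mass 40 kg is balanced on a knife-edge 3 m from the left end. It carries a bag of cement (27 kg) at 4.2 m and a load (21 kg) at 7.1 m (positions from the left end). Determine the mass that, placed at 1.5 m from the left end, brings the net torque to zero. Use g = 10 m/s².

m ≈ 96.3 kg

Taking torques about the knife-edge (at 3 m from the left end):
Beam weight: 40 × 10 = 400 N down at 3.65 m → arm 0.65 m, τ = 400 × 0.65 = 260 N·m clockwise.
Bag of cement: 27 × 10 = 270 N down at 4.2 m → arm 1.2 m, τ = 270 × 1.2 = 324 N·m clockwise.
Load: 21 × 10 = 210 N down at 7.1 m → arm 4.1 m, τ = 210 × 4.1 = 861 N·m clockwise.
Net moment of known loads = 1445 N·m clockwise.
An unknown mass m at 1.5 m has arm 1.5 m; its moment is m·g·1.5 counterclockwise.
Balancing moments: m × 10 × 1.5 = 1445, giving m = 1445 / (10 × 1.5) = 96.3 kg.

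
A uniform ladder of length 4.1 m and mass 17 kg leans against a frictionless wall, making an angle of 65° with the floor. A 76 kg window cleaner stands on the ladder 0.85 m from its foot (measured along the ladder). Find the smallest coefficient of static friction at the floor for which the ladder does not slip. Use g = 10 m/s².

μ_min ≈ 0.122

Taking torques about the foot of the ladder:
Ladder weight 17×10 = 170 N acts at 2.05 m along the ladder; its horizontal arm is 2.05·cos65° = 0.8664 m → τ = 147.3 N·m clockwise.
Window cleaner: 76×10 = 760 N at 0.85 m → arm 0.3592 m → τ = 273 N·m clockwise.
Wall normal N acts horizontally at the top; its moment arm is the height L sinθ = 4.1·sin65° = 3.716 m, counterclockwise.
Balancing moments: N × 3.716 = 420.3, giving N = 113.1 N.
ΣFx = 0 ⇒ f = N_wall = 113.1 N. ΣFy = 0 ⇒ N_floor = 930 N.
μ_min = f / N_floor = 113.1 / 930 = 0.122.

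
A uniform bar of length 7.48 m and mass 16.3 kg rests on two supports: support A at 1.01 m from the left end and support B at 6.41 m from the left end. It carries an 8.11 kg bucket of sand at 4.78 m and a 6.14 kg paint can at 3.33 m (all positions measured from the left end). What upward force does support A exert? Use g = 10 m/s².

About support B:
Beam weight: 16.3 × 10 = 163 N down at 3.74 m → arm 2.67 m, τ = 163 × 2.67 = 435.2 N·m counterclockwise.
Bucket of sand: 8.11 × 10 = 81.1 N down at 4.78 m → arm 1.63 m, τ = 81.1 × 1.63 = 132.2 N·m counterclockwise.
Paint can: 6.14 × 10 = 61.4 N down at 3.33 m → arm 3.08 m, τ = 61.4 × 3.08 = 189.1 N·m counterclockwise.
Net load moment about support B = 756.5 N·m counterclockwise.
Reaction R at support A is upward at 1.01 m, arm 5.4 m → moment R × 5.4 clockwise.
Balancing moments: R × 5.4 = 756.5, giving R = 140 N.

R_A ≈ 140 N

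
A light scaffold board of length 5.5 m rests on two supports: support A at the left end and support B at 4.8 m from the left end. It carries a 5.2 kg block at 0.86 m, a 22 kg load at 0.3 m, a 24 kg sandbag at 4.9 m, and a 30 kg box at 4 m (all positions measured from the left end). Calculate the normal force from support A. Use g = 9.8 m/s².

R_A ≈ 288 N

Taking torques about support B:
Block: 5.2 × 9.8 = 50.96 N down at 0.86 m → arm 3.94 m, τ = 50.96 × 3.94 = 200.8 N·m counterclockwise.
Load: 22 × 9.8 = 215.6 N down at 0.3 m → arm 4.5 m, τ = 215.6 × 4.5 = 970.2 N·m counterclockwise.
Sandbag: 24 × 9.8 = 235.2 N down at 4.9 m → arm 0.1 m, τ = 235.2 × 0.1 = 23.52 N·m clockwise.
Box: 30 × 9.8 = 294 N down at 4 m → arm 0.8 m, τ = 294 × 0.8 = 235.2 N·m counterclockwise.
Net load moment about support B = 1383 N·m counterclockwise.
Reaction R at support A is upward at 0 m, arm 4.8 m → moment R × 4.8 clockwise.
Setting net torque to zero: R × 4.8 = 1383 → R = 288 N.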